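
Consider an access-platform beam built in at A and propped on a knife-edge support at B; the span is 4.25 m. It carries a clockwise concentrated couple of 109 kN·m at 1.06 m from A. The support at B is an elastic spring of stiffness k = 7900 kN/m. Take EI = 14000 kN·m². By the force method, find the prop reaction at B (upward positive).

Release the roller at B. Primary structure: cantilever fixed at A.
Downward deflection at the released point B due to the loads:
  clockwise couple 109 at a = 1.06: M₀a(2L − a)/(2EI) = 429.8/EI
Flexibility coefficient — unit upward force at B: δ_{BB} = L³/(3EI) = 25.59/EI.
With EI = 14000 kN·m²: δ_0 = 0.030701 m and δ_{BB} = 0.001828 m/kN.
Compatibility — the spring shortens by R_B/k under the reaction it provides: δ_0 − R_B·δ_{BB} = R_B/k. With 1/k = 0.000127 m/kN, R_B = δ_0 / (δ_{BB} + 1/k) = 0.030701 / (0.001828 + 0.000127) = 15.71 kN.

R_B = 15.71 kN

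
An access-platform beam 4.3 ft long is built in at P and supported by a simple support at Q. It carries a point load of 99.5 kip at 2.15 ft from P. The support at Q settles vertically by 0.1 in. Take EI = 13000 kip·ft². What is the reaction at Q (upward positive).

R_Q = 27.01 kip

Take the reaction at Q as the redundant and release it; the primary structure is a cantilever fixed at P.
Primary-structure tip deflection at Q by superposition:
  point load 99.5 at a = 2.15: Pa²(3L − a)/(6EI) = 824.1/EI
Flexibility coefficient — unit upward force at Q: δ_{QQ} = L³/(3EI) = 26.5/EI.
With EI = 13000 kip·ft²: δ_0 = 0.063389 ft and δ_{QQ} = 0.002039 ft/kip.
Compatibility — the beam at Q must follow the support down by 0.008333 ft: δ_0 − R_Q·δ_{QQ} = 0.008333, so R_Q = (0.063389 − 0.008333)/0.002039 = 27.01 kip.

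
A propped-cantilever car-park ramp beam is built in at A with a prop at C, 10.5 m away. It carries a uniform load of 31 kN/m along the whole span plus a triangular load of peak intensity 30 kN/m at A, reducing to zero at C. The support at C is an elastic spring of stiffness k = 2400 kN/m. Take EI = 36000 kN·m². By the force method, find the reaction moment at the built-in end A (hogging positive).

Remove the prop at C; the released (primary) structure is a cantilever built in at A.
Primary-structure tip deflection at C by superposition:
  UDL 31: wL⁴/(8EI) = 47101/EI
  triangular load, peak 30 at the fixed end: w₀L⁴/(30EI) = 12155/EI
  δ_0 = 59256/EI
Flexibility coefficient — unit upward force at C: δ_{CC} = L³/(3EI) = 385.9/EI.
With EI = 36000 kN·m²: δ_0 = 1.646 m and δ_{CC} = 0.010719 m/kN.
Compatibility — the spring shortens by R_C/k under the reaction it provides: δ_0 − R_C·δ_{CC} = R_C/k. With 1/k = 0.000417 m/kN, R_C = δ_0 / (δ_{CC} + 1/k) = 1.646 / (0.010719 + 0.000417) = 147.8 kN.
Moment equilibrium about A: M_A = Σ(load moments about A) − R_C·L = 2260 − 147.8×10.5 = 708.1 kN·m.

M_A = 708.1 kN·m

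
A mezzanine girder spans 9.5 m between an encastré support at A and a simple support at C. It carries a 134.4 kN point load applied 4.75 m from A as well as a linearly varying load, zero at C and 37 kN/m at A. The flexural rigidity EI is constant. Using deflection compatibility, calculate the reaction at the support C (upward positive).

R_C = 77.15 kN

Take the reaction at C as the redundant and release it; the primary structure is a cantilever fixed at A.
Primary-structure tip deflection at C by superposition:
  point load 134.4 at a = 4.75: Pa²(3L − a)/(6EI) = 12003/EI
  triangular load, peak 37 at the fixed end: w₀L⁴/(30EI) = 10046/EI
  δ_0 = 22049/EI
Tip deflection under a unit load at C: L³/(3EI) = 285.8/EI.
The prop prevents deflection at C: R_C = δ_0/δ_{CC} = 22049/285.8 = 77.15 kN.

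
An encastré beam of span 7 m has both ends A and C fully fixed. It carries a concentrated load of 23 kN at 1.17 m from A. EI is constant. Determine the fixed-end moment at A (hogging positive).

M_A = 18.67 kN·m

Release both end moments; the primary structure is a simply-supported span AC with redundants M_A and M_C.
On the primary (simply-supported) span, the end slopes from the loading are:
  at A: point load 23 at a = 1.17: Pab(L + b)/(6LEI) = 47.92/EI
  at C: point load 23 at a = 1.17: Pab(L + a)/(6LEI) = 30.52/EI
  θ_A0 = 47.92/EI,  θ_C0 = 30.52/EI
Flexibility coefficients: a unit moment at one end gives L/(3EI) there and L/(6EI) at the far end, so f₁₁ = f₂₂ = 2.333/EI and f₁₂ = f₂₁ = 1.167/EI.
Compatibility — zero rotation at each built-in end:
  2.333 M_A + 1.167 M_C = 47.92
  1.167 M_A + 2.333 M_C = 30.52
Solving the pair gives M_A = 18.67 kN·m and M_C = 3.746 kN·m (hogging).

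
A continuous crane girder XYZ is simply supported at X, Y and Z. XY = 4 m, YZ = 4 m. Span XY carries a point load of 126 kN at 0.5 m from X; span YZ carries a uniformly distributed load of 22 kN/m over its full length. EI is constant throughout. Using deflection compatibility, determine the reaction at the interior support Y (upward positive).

Release continuity at Y by inserting a hinge; the redundant is the internal moment M_Y. The primary structure is two simply-supported spans XY and YZ.
Rotations at Y on the released spans (each span's end-slope, ×1/EI):
  span XY: point load 126 at a = 0.5: Pab(L + a)/(6LEI) = 41.34/EI
  span YZ: UDL 22: wL³/(24EI) = 58.67/EI
  relative rotation θ_0 = (41.34 + 58.67)/EI = 100/EI
A unit hogging moment at Y produces rotation L₁/(3EI) + L₂/(3EI) = 2.667/EI.
Slope continuity at Y: θ_0 = M_Y·2.667/EI, so M_Y = 100/2.667 = 37.5 kN·m (hogging).
Span XY, ΣM about X with M_Y applied at Y: R_Y^{XY}·4 = 63 + 37.5, so R_Y^{XY} = 25.13 kN and R_X = 126 − 25.13 = 100.9 kN.
Span YZ, ΣM about Z: R_Y^{YZ}·4 = 176 + 37.5, so R_Y^{YZ} = 53.38 kN and R_Z = 88 − 53.38 = 34.62 kN.
R_Y = 25.13 + 53.38 = 78.5 kN.

R_Y = 78.5 kN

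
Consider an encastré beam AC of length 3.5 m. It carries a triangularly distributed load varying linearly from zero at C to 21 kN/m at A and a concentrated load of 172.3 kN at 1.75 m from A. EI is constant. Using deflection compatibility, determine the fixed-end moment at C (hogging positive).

Release both end moments; the primary structure is a simply-supported span AC with redundants M_A and M_C.
Simple-span end rotations at A and C under the given loads:
  at A: triangular load, peak 21: w₀L³/(45EI) = 20.01/EI
  at C: triangular load, peak 21: 7w₀L³/(360EI) = 17.51/EI
  at A: point load 172.3 at a = 1.75: Pab(L + b)/(6LEI) = 131.9/EI
  at C: point load 172.3 at a = 1.75: Pab(L + a)/(6LEI) = 131.9/EI
  θ_A0 = 151.9/EI,  θ_C0 = 149.4/EI
Flexibility coefficients: a unit moment at one end gives L/(3EI) there and L/(6EI) at the far end, so f₁₁ = f₂₂ = 1.167/EI and f₁₂ = f₂₁ = 0.5833/EI.
Compatibility — zero rotation at each built-in end:
  1.167 M_A + 0.5833 M_C = 151.9
  0.5833 M_A + 1.167 M_C = 149.4
Solving the pair gives M_A = 88.24 kN·m and M_C = 83.96 kN·m (hogging).

M_C = 83.96 kN·m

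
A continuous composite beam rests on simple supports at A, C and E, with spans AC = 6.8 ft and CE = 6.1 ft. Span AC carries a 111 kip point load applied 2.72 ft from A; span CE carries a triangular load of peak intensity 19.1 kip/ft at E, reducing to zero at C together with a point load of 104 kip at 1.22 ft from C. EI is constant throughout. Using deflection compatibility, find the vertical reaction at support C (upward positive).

Take M_C as the redundant. Released structure: two simple spans AC and CE with a hinge at C.
Discontinuity in slope at C on the released structure — sum the simple-span end rotations:
  span AC: point load 111 at a = 2.72: Pab(L + a)/(6LEI) = 287.4/EI
  span CE: triangular load, peak 19.1: 7w₀L³/(360EI) = 84.3/EI
  span CE: point load 104 at a = 1.22: Pab(L + b)/(6LEI) = 185.8/EI
  relative rotation θ_0 = (287.4 + 270.1)/EI = 557.5/EI
A unit hogging moment at C produces rotation L₁/(3EI) + L₂/(3EI) = 4.3/EI.
Slope continuity at C: θ_0 = M_C·4.3/EI, so M_C = 557.5/4.3 = 129.6 kip·ft (hogging).
Span AC, ΣM about A with M_C applied at C: R_C^{AC}·6.8 = 301.9 + 129.6, so R_C^{AC} = 63.47 kip and R_A = 111 − 63.47 = 47.53 kip.
Span CE, ΣM about E: R_C^{CE}·6.1 = 626 + 129.6, so R_C^{CE} = 123.9 kip and R_E = 162.3 − 123.9 = 38.38 kip.
R_C = 63.47 + 123.9 = 187.3 kip.

R_C = 187.3 kip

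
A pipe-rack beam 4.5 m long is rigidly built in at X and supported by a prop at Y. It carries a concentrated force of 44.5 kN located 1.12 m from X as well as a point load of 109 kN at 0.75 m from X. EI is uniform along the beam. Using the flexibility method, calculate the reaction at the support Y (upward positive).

Release the roller at Y. Primary structure: cantilever fixed at X.
Deflection at Y on the released cantilever, summing each load's contribution:
  point load 44.5 at a = 1.12: Pa²(3L − a)/(6EI) = 115.2/EI
  point load 109 at a = 0.75: Pa²(3L − a)/(6EI) = 130.3/EI
  δ_0 = 245.5/EI
Flexibility coefficient — unit upward force at Y: δ_{YY} = L³/(3EI) = 30.38/EI.
Compatibility at Y: δ_0 − R_Y·δ_{YY} = 0, so R_Y = 245.5/30.38 = 8.081 kN.

R_Y = 8.081 kN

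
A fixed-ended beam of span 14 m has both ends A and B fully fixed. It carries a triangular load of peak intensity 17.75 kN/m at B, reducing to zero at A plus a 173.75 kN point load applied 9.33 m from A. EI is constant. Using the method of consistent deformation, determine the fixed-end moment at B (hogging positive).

M_B = 534.3 kN·m

Take the two fixed-end moments M_A, M_B as redundants; the released structure is the simple span AB.
On the primary (simply-supported) span, the end slopes from the loading are:
  at A: triangular load, peak 17.75: 7w₀L³/(360EI) = 947.1/EI
  at B: triangular load, peak 17.75: w₀L³/(45EI) = 1082/EI
  at A: point load 173.75 at a = 9.33: Pab(L + b)/(6LEI) = 1683/EI
  at B: point load 173.75 at a = 9.33: Pab(L + a)/(6LEI) = 2103/EI
  θ_A0 = 2630/EI,  θ_B0 = 3185/EI
Flexibility coefficients: a unit moment at one end gives L/(3EI) there and L/(6EI) at the far end, so f₁₁ = f₂₂ = 4.667/EI and f₁₂ = f₂₁ = 2.333/EI.
Compatibility — zero rotation at each built-in end:
  4.667 M_A + 2.333 M_B = 2630
  2.333 M_A + 4.667 M_B = 3185
Solving the pair gives M_A = 296.3 kN·m and M_B = 534.3 kN·m (hogging).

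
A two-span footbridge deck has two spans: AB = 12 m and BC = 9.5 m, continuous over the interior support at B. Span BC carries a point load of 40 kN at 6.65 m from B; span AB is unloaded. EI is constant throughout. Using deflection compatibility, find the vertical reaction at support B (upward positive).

Insert a hinge at B; M_B is the redundant, and each span becomes simply supported.
Discontinuity in slope at B on the released structure — sum the simple-span end rotations:
  span BC: point load 40 at a = 6.65: Pab(L + b)/(6LEI) = 164.3/EI
  relative rotation θ_0 = (0 + 164.3)/EI = 164.3/EI
A unit hogging moment at B produces rotation L₁/(3EI) + L₂/(3EI) = 7.167/EI.
Slope continuity at B: θ_0 = M_B·7.167/EI, so M_B = 164.3/7.167 = 22.92 kN·m (hogging).
Span AB, ΣM about A with M_B applied at B: R_B^{AB}·12 = 0 + 22.92, so R_B^{AB} = 1.91 kN and R_A = 0 − 1.91 = -1.91 kN.
Span BC, ΣM about C: R_B^{BC}·9.5 = 114 + 22.92, so R_B^{BC} = 14.41 kN and R_C = 40 − 14.41 = 25.59 kN.
R_B = 1.91 + 14.41 = 16.32 kN.

R_B = 16.32 kN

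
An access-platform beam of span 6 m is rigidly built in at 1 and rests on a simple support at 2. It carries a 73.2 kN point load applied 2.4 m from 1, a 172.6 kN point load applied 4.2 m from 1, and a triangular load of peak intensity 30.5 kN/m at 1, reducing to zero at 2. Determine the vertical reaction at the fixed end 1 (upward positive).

Release the roller at 2. Primary structure: cantilever fixed at 1.
Free-end deflection of the primary structure under the applied loading (downward +):
  point load 73.2 at a = 2.4: Pa²(3L − a)/(6EI) = 1096/EI
  point load 172.6 at a = 4.2: Pa²(3L − a)/(6EI) = 7003/EI
  triangular load, peak 30.5 at the fixed end: w₀L⁴/(30EI) = 1318/EI
  δ_0 = 9417/EI
Tip deflection under a unit load at 2: L³/(3EI) = 72/EI.
The prop prevents deflection at 2: R_2 = δ_0/δ_{22} = 9417/72 = 130.8 kN.
Vertical equilibrium: R_1 = ΣP − R_2 = 337.3 − 130.8 = 206.5 kN.

R_1 = 206.5 kN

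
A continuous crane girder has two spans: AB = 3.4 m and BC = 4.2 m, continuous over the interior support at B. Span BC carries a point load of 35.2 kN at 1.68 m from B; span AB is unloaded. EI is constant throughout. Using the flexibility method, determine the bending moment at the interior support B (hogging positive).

Insert a hinge at B; M_B is the redundant, and each span becomes simply supported.
End slopes at the hinge B, treating each span as simply supported:
  span BC: point load 35.2 at a = 1.68: Pab(L + b)/(6LEI) = 39.74/EI
  relative rotation θ_0 = (0 + 39.74)/EI = 39.74/EI
A unit hogging moment at B produces rotation L₁/(3EI) + L₂/(3EI) = 2.533/EI.
Slope continuity at B: θ_0 = M_B·2.533/EI, so M_B = 39.74/2.533 = 15.69 kN·m (hogging).

M_B = 15.69 kN·m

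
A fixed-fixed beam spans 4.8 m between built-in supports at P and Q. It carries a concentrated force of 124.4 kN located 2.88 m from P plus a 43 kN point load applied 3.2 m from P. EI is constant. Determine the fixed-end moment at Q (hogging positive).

Release both end moments; the primary structure is a simply-supported span PQ with redundants M_P and M_Q.
End rotations of the released simple span under the applied load (×1/EI):
  at P: point load 124.4 at a = 2.88: Pab(L + b)/(6LEI) = 160.5/EI
  at Q: point load 124.4 at a = 2.88: Pab(L + a)/(6LEI) = 183.4/EI
  at P: point load 43 at a = 3.2: Pab(L + b)/(6LEI) = 48.92/EI
  at Q: point load 43 at a = 3.2: Pab(L + a)/(6LEI) = 61.16/EI
  θ_P0 = 209.4/EI,  θ_Q0 = 244.6/EI
Flexibility coefficients: a unit moment at one end gives L/(3EI) there and L/(6EI) at the far end, so f₁₁ = f₂₂ = 1.6/EI and f₁₂ = f₂₁ = 0.8/EI.
Compatibility — zero rotation at each built-in end:
  1.6 M_P + 0.8 M_Q = 209.4
  0.8 M_P + 1.6 M_Q = 244.6
Solving the pair gives M_P = 72.61 kN·m and M_Q = 116.6 kN·m (hogging).

M_Q = 116.6 kN·m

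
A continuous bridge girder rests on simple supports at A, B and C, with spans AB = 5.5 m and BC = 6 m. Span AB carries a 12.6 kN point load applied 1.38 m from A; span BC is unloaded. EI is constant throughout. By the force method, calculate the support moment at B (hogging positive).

M_B = 3.896 kN·m

Take M_B as the redundant. Released structure: two simple spans AB and BC with a hinge at B.
End slopes at the hinge B, treating each span as simply supported:
  span AB: point load 12.6 at a = 1.38: Pab(L + a)/(6LEI) = 14.94/EI
  relative rotation θ_0 = (14.94 + 0)/EI = 14.94/EI
A unit hogging moment at B produces rotation L₁/(3EI) + L₂/(3EI) = 3.833/EI.
Slope continuity at B: θ_0 = M_B·3.833/EI, so M_B = 14.94/3.833 = 3.896 kN·m (hogging).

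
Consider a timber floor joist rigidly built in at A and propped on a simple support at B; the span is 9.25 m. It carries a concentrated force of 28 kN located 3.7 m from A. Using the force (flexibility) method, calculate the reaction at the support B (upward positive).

Take the reaction at B as the redundant and release it; the primary structure is a cantilever fixed at A.
Downward deflection at the released point B due to the loads:
  point load 28 at a = 3.7: Pa²(3L − a)/(6EI) = 1536/EI
Flexibility coefficient — unit upward force at B: δ_{BB} = L³/(3EI) = 263.8/EI.
The prop prevents deflection at B: R_B = δ_0/δ_{BB} = 1536/263.8 = 5.824 kN.

R_B = 5.824 kN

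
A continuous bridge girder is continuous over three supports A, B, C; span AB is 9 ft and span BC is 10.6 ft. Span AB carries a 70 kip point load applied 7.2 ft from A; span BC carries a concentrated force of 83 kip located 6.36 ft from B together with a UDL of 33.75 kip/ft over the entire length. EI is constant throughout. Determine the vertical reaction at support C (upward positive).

Take M_B as the redundant. Released structure: two simple spans AB and BC with a hinge at B.
End slopes at the hinge B, treating each span as simply supported:
  span AB: point load 70 at a = 7.2: Pab(L + a)/(6LEI) = 272.2/EI
  span BC: point load 83 at a = 6.36: Pab(L + b)/(6LEI) = 522.2/EI
  span BC: UDL 33.75: wL³/(24EI) = 1675/EI
  relative rotation θ_0 = (272.2 + 2197)/EI = 2469/EI
A unit hogging moment at B produces rotation L₁/(3EI) + L₂/(3EI) = 6.533/EI.
Compatibility: M_B·(L₁+L₂)/(3EI) = θ_0, giving M_B = 378 kip·ft (hogging).
Span BC, ΣM about C: R_B^{BC}·10.6 = 2248 + 378, so R_B^{BC} = 247.7 kip and R_C = 440.8 − 247.7 = 193 kip.

R_C = 193 kip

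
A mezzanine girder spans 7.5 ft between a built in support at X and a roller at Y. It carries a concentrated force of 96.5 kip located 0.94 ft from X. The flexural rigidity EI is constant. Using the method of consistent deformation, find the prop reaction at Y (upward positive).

Release the roller at Y. Primary structure: cantilever fixed at X.
Downward deflection at the released point Y due to the loads:
  point load 96.5 at a = 0.94: Pa²(3L − a)/(6EI) = 306.4/EI
Tip deflection under a unit load at Y: L³/(3EI) = 140.6/EI.
Compatibility at Y: δ_0 − R_Y·δ_{YY} = 0, so R_Y = 306.4/140.6 = 2.179 kip.

R_Y = 2.179 kip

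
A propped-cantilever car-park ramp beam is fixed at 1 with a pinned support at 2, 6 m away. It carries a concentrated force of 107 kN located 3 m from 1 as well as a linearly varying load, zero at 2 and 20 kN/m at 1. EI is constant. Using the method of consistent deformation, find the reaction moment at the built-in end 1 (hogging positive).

Release the roller at 2. Primary structure: cantilever fixed at 1.
Downward deflection at the released point 2 due to the loads:
  point load 107 at a = 3: Pa²(3L − a)/(6EI) = 2408/EI
  triangular load, peak 20 at the fixed end: w₀L⁴/(30EI) = 864/EI
  δ_0 = 3272/EI
Tip deflection under a unit load at 2: L³/(3EI) = 72/EI.
The prop prevents deflection at 2: R_2 = δ_0/δ_{22} = 3272/72 = 45.44 kN.
Moment equilibrium about 1: M_1 = Σ(load moments about 1) − R_2·L = 441 − 45.44×6 = 168.4 kN·m.

M_1 = 168.4 kN·m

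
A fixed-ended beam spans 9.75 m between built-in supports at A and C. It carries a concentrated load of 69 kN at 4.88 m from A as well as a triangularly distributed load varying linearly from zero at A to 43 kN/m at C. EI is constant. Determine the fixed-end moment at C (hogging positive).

M_C = 288.6 kN·m

Release both end moments; the primary structure is a simply-supported span AC with redundants M_A and M_C.
On the primary (simply-supported) span, the end slopes from the loading are:
  at A: point load 69 at a = 4.88: Pab(L + b)/(6LEI) = 409.8/EI
  at C: point load 69 at a = 4.88: Pab(L + a)/(6LEI) = 410.1/EI
  at A: triangular load, peak 43: 7w₀L³/(360EI) = 775/EI
  at C: triangular load, peak 43: w₀L³/(45EI) = 885.7/EI
  θ_A0 = 1185/EI,  θ_C0 = 1296/EI
Flexibility coefficients: a unit moment at one end gives L/(3EI) there and L/(6EI) at the far end, so f₁₁ = f₂₂ = 3.25/EI and f₁₂ = f₂₁ = 1.625/EI.
Compatibility — zero rotation at each built-in end:
  3.25 M_A + 1.625 M_C = 1185
  1.625 M_A + 3.25 M_C = 1296
Solving the pair gives M_A = 220.3 kN·m and M_C = 288.6 kN·m (hogging).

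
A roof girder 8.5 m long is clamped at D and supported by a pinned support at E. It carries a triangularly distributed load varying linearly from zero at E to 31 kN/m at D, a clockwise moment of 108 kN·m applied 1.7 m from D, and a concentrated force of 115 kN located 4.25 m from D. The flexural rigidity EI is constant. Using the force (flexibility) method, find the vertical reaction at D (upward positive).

R_D = 177.6 kN

Take the reaction at E as the redundant and release it; the primary structure is a cantilever fixed at D.
Downward deflection at the released point E due to the loads:
  triangular load, peak 31 at the fixed end: w₀L⁴/(30EI) = 5394/EI
  clockwise couple 108 at a = 1.7: M₀a(2L − a)/(2EI) = 1405/EI
  point load 115 at a = 4.25: Pa²(3L − a)/(6EI) = 7357/EI
  δ_0 = 14155/EI
Flexibility coefficient — unit upward force at E: δ_{EE} = L³/(3EI) = 204.7/EI.
The prop prevents deflection at E: R_E = δ_0/δ_{EE} = 14155/204.7 = 69.15 kN.
Vertical equilibrium: R_D = ΣP − R_E = 246.8 − 69.15 = 177.6 kN.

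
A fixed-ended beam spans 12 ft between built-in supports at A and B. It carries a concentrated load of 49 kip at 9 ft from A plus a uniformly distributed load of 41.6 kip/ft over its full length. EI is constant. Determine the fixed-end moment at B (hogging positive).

M_B = 581.9 kip·ft

Take the two fixed-end moments M_A, M_B as redundants; the released structure is the simple span AB.
Simple-span end rotations at A and B under the given loads:
  at A: point load 49 at a = 9: Pab(L + b)/(6LEI) = 275.6/EI
  at B: point load 49 at a = 9: Pab(L + a)/(6LEI) = 385.9/EI
  at A: UDL 41.6: wL³/(24EI) = 2995/EI
  at B: UDL 41.6: wL³/(24EI) = 2995/EI
  θ_A0 = 3271/EI,  θ_B0 = 3381/EI
Flexibility coefficients: a unit moment at one end gives L/(3EI) there and L/(6EI) at the far end, so f₁₁ = f₂₂ = 4/EI and f₁₂ = f₂₁ = 2/EI.
Compatibility — zero rotation at each built-in end:
  4 M_A + 2 M_B = 3271
  2 M_A + 4 M_B = 3381
Solving the pair gives M_A = 526.8 kip·ft and M_B = 581.9 kip·ft (hogging).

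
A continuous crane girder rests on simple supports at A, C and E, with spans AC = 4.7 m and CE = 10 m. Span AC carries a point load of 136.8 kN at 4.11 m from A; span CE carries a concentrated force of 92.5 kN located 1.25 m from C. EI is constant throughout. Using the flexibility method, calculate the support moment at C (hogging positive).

M_C = 85.67 kN·m

Insert a hinge at C; M_C is the redundant, and each span becomes simply supported.
Rotations at C on the released spans (each span's end-slope, ×1/EI):
  span AC: point load 136.8 at a = 4.11: Pab(L + a)/(6LEI) = 103.6/EI
  span CE: point load 92.5 at a = 1.25: Pab(L + b)/(6LEI) = 316.2/EI
  relative rotation θ_0 = (103.6 + 316.2)/EI = 419.8/EI
A unit hogging moment at C produces rotation L₁/(3EI) + L₂/(3EI) = 4.9/EI.
Compatibility: M_C·(L₁+L₂)/(3EI) = θ_0, giving M_C = 85.67 kN·m (hogging).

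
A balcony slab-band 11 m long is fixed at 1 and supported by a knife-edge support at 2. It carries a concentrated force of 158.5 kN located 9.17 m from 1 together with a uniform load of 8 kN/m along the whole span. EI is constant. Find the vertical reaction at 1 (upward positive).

R_1 = 94.19 kN

Choose R_2 as the redundant. The primary structure is the cantilever fixed at 1.
Downward deflection at the released point 2 due to the loads:
  point load 158.5 at a = 9.17: Pa²(3L − a)/(6EI) = 52935/EI
  UDL 8: wL⁴/(8EI) = 14641/EI
  δ_0 = 67576/EI
Flexibility coefficient — unit upward force at 2: δ_{22} = L³/(3EI) = 443.7/EI.
Compatibility at 2: δ_0 − R_2·δ_{22} = 0, so R_2 = 67576/443.7 = 152.3 kN.
Vertical equilibrium: R_1 = ΣP − R_2 = 246.5 − 152.3 = 94.19 kN.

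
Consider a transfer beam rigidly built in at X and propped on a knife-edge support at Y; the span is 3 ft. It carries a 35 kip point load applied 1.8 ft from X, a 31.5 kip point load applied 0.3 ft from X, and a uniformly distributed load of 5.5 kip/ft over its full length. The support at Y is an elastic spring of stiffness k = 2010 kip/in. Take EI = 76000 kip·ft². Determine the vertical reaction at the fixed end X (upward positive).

R_X = 66.88 kip

Take the reaction at Y as the redundant and release it; the primary structure is a cantilever fixed at X.
Deflection at Y on the released cantilever, summing each load's contribution:
  point load 35 at a = 1.8: Pa²(3L − a)/(6EI) = 136.1/EI
  point load 31.5 at a = 0.3: Pa²(3L − a)/(6EI) = 4.111/EI
  UDL 5.5: wL⁴/(8EI) = 55.69/EI
  δ_0 = 195.9/EI
Tip deflection under a unit load at Y: L³/(3EI) = 9/EI.
With EI = 76000 kip·ft²: δ_0 = 0.002577 ft and δ_{YY} = 0.000118 ft/kip.
Compatibility — the spring shortens by R_Y/k under the reaction it provides: δ_0 − R_Y·δ_{YY} = R_Y/k. With 1/k = 1/(2010×12) ft/kip = 0.000041 ft/kip, R_Y = δ_0 / (δ_{YY} + 1/k) = 0.002577 / (0.000118 + 0.000041) = 16.12 kip.
Vertical equilibrium: R_X = ΣP − R_Y = 83 − 16.12 = 66.88 kip.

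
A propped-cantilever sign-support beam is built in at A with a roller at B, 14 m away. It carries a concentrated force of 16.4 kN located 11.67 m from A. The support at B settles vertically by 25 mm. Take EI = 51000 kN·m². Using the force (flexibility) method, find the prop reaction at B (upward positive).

R_B = 10.95 kN

Take the reaction at B as the redundant and release it; the primary structure is a cantilever fixed at A.
Primary-structure tip deflection at B by superposition:
  point load 16.4 at a = 11.67: Pa²(3L − a)/(6EI) = 11290/EI
Tip deflection under a unit load at B: L³/(3EI) = 914.7/EI.
With EI = 51000 kN·m²: δ_0 = 0.22138 m and δ_{BB} = 0.017935 m/kN.
Compatibility — the beam at B must follow the support down by 0.025 m: δ_0 − R_B·δ_{BB} = 0.025, so R_B = (0.22138 − 0.025)/0.017935 = 10.95 kN.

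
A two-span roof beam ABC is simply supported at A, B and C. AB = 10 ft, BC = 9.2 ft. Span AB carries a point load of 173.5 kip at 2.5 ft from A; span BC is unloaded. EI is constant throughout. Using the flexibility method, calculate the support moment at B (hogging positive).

M_B = 105.9 kip·ft

Release continuity at B by inserting a hinge; the redundant is the internal moment M_B. The primary structure is two simply-supported spans AB and BC.
Rotations at B on the released spans (each span's end-slope, ×1/EI):
  span AB: point load 173.5 at a = 2.5: Pab(L + a)/(6LEI) = 677.7/EI
  relative rotation θ_0 = (677.7 + 0)/EI = 677.7/EI
A unit hogging moment at B produces rotation L₁/(3EI) + L₂/(3EI) = 6.4/EI.
Compatibility: M_B·(L₁+L₂)/(3EI) = θ_0, giving M_B = 105.9 kip·ft (hogging).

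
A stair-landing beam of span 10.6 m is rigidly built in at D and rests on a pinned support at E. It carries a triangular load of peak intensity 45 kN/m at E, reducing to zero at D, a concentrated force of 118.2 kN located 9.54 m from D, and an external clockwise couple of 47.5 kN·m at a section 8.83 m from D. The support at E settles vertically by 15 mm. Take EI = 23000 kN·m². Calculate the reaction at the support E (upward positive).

R_E = 237.4 kN

Release the roller at E. Primary structure: cantilever fixed at D.
Deflection at E on the released cantilever, summing each load's contribution:
  triangular load, peak 45 at the free end: 11w₀L⁴/(120EI) = 52077/EI
  point load 118.2 at a = 9.54: Pa²(3L − a)/(6EI) = 39911/EI
  clockwise couple 47.5 at a = 8.83: M₀a(2L − a)/(2EI) = 2594/EI
  δ_0 = 94582/EI
Tip deflection under a unit load at E: L³/(3EI) = 397/EI.
With EI = 23000 kN·m²: δ_0 = 4.1123 m and δ_{EE} = 0.017261 m/kN.
Compatibility — the beam at E must follow the support down by 0.015 m: δ_0 − R_E·δ_{EE} = 0.015, so R_E = (4.1123 − 0.015)/0.017261 = 237.4 kN.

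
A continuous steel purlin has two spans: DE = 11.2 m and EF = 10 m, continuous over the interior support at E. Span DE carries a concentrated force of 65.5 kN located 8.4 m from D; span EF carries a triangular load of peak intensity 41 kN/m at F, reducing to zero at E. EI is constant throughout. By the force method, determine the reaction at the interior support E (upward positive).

R_E = 150.8 kN

Release continuity at E by inserting a hinge; the redundant is the internal moment M_E. The primary structure is two simply-supported spans DE and EF.
Discontinuity in slope at E on the released structure — sum the simple-span end rotations:
  span DE: point load 65.5 at a = 8.4: Pab(L + a)/(6LEI) = 449.3/EI
  span EF: triangular load, peak 41: 7w₀L³/(360EI) = 797.2/EI
  relative rotation θ_0 = (449.3 + 797.2)/EI = 1247/EI
A unit hogging moment at E produces rotation L₁/(3EI) + L₂/(3EI) = 7.067/EI.
Slope continuity at E: θ_0 = M_E·7.067/EI, so M_E = 1247/7.067 = 176.4 kN·m (hogging).
Span DE, ΣM about D with M_E applied at E: R_E^{DE}·11.2 = 550.2 + 176.4, so R_E^{DE} = 64.87 kN and R_D = 65.5 − 64.87 = 0.6251 kN.
Span EF, ΣM about F: R_E^{EF}·10 = 683.3 + 176.4, so R_E^{EF} = 85.97 kN and R_F = 205 − 85.97 = 119 kN.
R_E = 64.87 + 85.97 = 150.8 kN.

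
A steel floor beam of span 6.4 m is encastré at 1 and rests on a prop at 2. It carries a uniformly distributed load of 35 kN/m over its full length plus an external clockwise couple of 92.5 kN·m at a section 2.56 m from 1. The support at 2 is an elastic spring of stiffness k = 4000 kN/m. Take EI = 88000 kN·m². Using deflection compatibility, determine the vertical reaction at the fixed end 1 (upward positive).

Take the reaction at 2 as the redundant and release it; the primary structure is a cantilever fixed at 1.
Downward deflection at the released point 2 due to the loads:
  UDL 35: wL⁴/(8EI) = 7340/EI
  clockwise couple 92.5 at a = 2.56: M₀a(2L − a)/(2EI) = 1212/EI
  δ_0 = 8552/EI
Flexibility coefficient — unit upward force at 2: δ_{22} = L³/(3EI) = 87.38/EI.
With EI = 88000 kN·m²: δ_0 = 0.097187 m and δ_{22} = 0.000993 m/kN.
Compatibility — the spring shortens by R_2/k under the reaction it provides: δ_0 − R_2·δ_{22} = R_2/k. With 1/k = 0.00025 m/kN, R_2 = δ_0 / (δ_{22} + 1/k) = 0.097187 / (0.000993 + 0.00025) = 78.19 kN.
Vertical equilibrium: R_1 = ΣP − R_2 = 224 − 78.19 = 145.8 kN.

R_1 = 145.8 kN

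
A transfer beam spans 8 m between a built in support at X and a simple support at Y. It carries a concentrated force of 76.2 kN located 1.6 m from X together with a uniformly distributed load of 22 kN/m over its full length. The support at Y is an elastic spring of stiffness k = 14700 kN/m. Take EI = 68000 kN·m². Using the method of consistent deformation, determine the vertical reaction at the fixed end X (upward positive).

Remove the prop at Y; the released (primary) structure is a cantilever built in at X.
Downward deflection at the released point Y due to the loads:
  point load 76.2 at a = 1.6: Pa²(3L − a)/(6EI) = 728.3/EI
  UDL 22: wL⁴/(8EI) = 11264/EI
  δ_0 = 11992/EI
Tip deflection under a unit load at Y: L³/(3EI) = 170.7/EI.
With EI = 68000 kN·m²: δ_0 = 0.17636 m and δ_{YY} = 0.00251 m/kN.
Compatibility — the spring shortens by R_Y/k under the reaction it provides: δ_0 − R_Y·δ_{YY} = R_Y/k. With 1/k = 0.000068 m/kN, R_Y = δ_0 / (δ_{YY} + 1/k) = 0.17636 / (0.00251 + 0.000068) = 68.41 kN.
Vertical equilibrium: R_X = ΣP − R_Y = 252.2 − 68.41 = 183.8 kN.

R_X = 183.8 kN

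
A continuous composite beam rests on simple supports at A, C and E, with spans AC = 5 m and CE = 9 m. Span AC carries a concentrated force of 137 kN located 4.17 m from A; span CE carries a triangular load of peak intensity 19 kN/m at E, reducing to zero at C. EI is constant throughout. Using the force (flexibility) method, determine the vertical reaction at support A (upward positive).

R_A = 4.988 kN

Insert a hinge at C; M_C is the redundant, and each span becomes simply supported.
Rotations at C on the released spans (each span's end-slope, ×1/EI):
  span AC: point load 137 at a = 4.17: Pab(L + a)/(6LEI) = 144.9/EI
  span CE: triangular load, peak 19: 7w₀L³/(360EI) = 269.3/EI
  relative rotation θ_0 = (144.9 + 269.3)/EI = 414.3/EI
A unit hogging moment at C produces rotation L₁/(3EI) + L₂/(3EI) = 4.667/EI.
Slope continuity at C: θ_0 = M_C·4.667/EI, so M_C = 414.3/4.667 = 88.77 kN·m (hogging).
Span AC, ΣM about A with M_C applied at C: R_C^{AC}·5 = 571.3 + 88.77, so R_C^{AC} = 132 kN and R_A = 137 − 132 = 4.988 kN.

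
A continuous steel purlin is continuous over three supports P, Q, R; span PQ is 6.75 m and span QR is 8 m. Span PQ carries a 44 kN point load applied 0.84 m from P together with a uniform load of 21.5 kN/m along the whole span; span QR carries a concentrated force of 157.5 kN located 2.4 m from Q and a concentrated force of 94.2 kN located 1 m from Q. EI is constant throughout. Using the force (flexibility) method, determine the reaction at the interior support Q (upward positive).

Take M_Q as the redundant. Released structure: two simple spans PQ and QR with a hinge at Q.
End slopes at the hinge Q, treating each span as simply supported:
  span PQ: point load 44 at a = 0.84: Pab(L + a)/(6LEI) = 40.94/EI
  span PQ: UDL 21.5: wL³/(24EI) = 275.5/EI
  span QR: point load 157.5 at a = 2.4: Pab(L + b)/(6LEI) = 599.8/EI
  span QR: point load 94.2 at a = 1: Pab(L + b)/(6LEI) = 206.1/EI
  relative rotation θ_0 = (316.4 + 805.8)/EI = 1122/EI
A unit hogging moment at Q produces rotation L₁/(3EI) + L₂/(3EI) = 4.917/EI.
Compatibility: M_Q·(L₁+L₂)/(3EI) = θ_0, giving M_Q = 228.3 kN·m (hogging).
Span PQ, ΣM about P with M_Q applied at Q: R_Q^{PQ}·6.75 = 526.8 + 228.3, so R_Q^{PQ} = 111.9 kN and R_P = 189.1 − 111.9 = 77.27 kN.
Span QR, ΣM about R: R_Q^{QR}·8 = 1541 + 228.3, so R_Q^{QR} = 221.2 kN and R_R = 251.7 − 221.2 = 30.49 kN.
R_Q = 111.9 + 221.2 = 333.1 kN.

R_Q = 333.1 kN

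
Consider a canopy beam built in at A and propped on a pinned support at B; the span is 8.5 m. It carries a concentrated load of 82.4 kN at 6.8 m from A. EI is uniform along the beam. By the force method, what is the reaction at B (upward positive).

R_B = 58.01 kN

Release the roller at B. Primary structure: cantilever fixed at A.
Primary-structure tip deflection at B by superposition:
  point load 82.4 at a = 6.8: Pa²(3L − a)/(6EI) = 11875/EI
Flexibility coefficient — unit upward force at B: δ_{BB} = L³/(3EI) = 204.7/EI.
Compatibility at B: δ_0 − R_B·δ_{BB} = 0, so R_B = 11875/204.7 = 58.01 kN.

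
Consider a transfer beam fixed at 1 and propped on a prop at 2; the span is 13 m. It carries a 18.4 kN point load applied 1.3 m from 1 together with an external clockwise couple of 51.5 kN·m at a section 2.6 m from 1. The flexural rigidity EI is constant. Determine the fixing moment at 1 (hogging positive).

Choose R_2 as the redundant. The primary structure is the cantilever fixed at 1.
Downward deflection at the released point 2 due to the loads:
  point load 18.4 at a = 1.3: Pa²(3L − a)/(6EI) = 195.4/EI
  clockwise couple 51.5 at a = 2.6: M₀a(2L − a)/(2EI) = 1567/EI
  δ_0 = 1762/EI
Tip deflection under a unit load at 2: L³/(3EI) = 732.3/EI.
Compatibility at 2: δ_0 − R_2·δ_{22} = 0, so R_2 = 1762/732.3 = 2.406 kN.
Moment equilibrium about 1: M_1 = Σ(load moments about 1) − R_2·L = 75.42 − 2.406×13 = 44.14 kN·m.

M_1 = 44.14 kN·m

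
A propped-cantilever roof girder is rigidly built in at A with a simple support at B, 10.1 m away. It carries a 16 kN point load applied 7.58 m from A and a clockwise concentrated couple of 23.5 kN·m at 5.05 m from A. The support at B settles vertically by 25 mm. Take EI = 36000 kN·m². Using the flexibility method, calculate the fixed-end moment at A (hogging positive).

M_A = 42.44 kN·m

Remove the prop at B; the released (primary) structure is a cantilever built in at A.
Free-end deflection of the primary structure under the applied loading (downward +):
  point load 16 at a = 7.58: Pa²(3L − a)/(6EI) = 3481/EI
  clockwise couple 23.5 at a = 5.05: M₀a(2L − a)/(2EI) = 899/EI
  δ_0 = 4380/EI
Flexibility coefficient — unit upward force at B: δ_{BB} = L³/(3EI) = 343.4/EI.
With EI = 36000 kN·m²: δ_0 = 0.12167 m and δ_{BB} = 0.00954 m/kN.
Compatibility — the beam at B must follow the support down by 0.025 m: δ_0 − R_B·δ_{BB} = 0.025, so R_B = (0.12167 − 0.025)/0.00954 = 10.13 kN.
Moment equilibrium about A: M_A = Σ(load moments about A) − R_B·L = 144.8 − 10.13×10.1 = 42.44 kN·m.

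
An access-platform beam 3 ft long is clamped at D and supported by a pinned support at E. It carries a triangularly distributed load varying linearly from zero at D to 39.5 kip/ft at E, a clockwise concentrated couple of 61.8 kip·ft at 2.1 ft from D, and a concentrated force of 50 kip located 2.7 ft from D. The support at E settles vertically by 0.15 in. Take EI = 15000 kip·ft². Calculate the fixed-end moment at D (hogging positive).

M_D = 68.11 kip·ft

Choose R_E as the redundant. The primary structure is the cantilever fixed at D.
Free-end deflection of the primary structure under the applied loading (downward +):
  triangular load, peak 39.5 at the free end: 11w₀L⁴/(120EI) = 293.3/EI
  clockwise couple 61.8 at a = 2.1: M₀a(2L − a)/(2EI) = 253.1/EI
  point load 50 at a = 2.7: Pa²(3L − a)/(6EI) = 382.7/EI
  δ_0 = 929.1/EI
Flexibility coefficient — unit upward force at E: δ_{EE} = L³/(3EI) = 9/EI.
With EI = 15000 kip·ft²: δ_0 = 0.061939 ft and δ_{EE} = 0.0006 ft/kip.
Compatibility — the beam at E must follow the support down by 0.0125 ft: δ_0 − R_E·δ_{EE} = 0.0125, so R_E = (0.061939 − 0.0125)/0.0006 = 82.4 kip.
Moment equilibrium about D: M_D = Σ(load moments about D) − R_E·L = 315.3 − 82.4×3 = 68.11 kip·ft.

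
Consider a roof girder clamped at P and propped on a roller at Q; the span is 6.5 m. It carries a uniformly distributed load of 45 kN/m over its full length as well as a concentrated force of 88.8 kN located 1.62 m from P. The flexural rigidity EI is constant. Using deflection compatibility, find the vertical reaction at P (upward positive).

Release the roller at Q. Primary structure: cantilever fixed at P.
Downward deflection at the released point Q due to the loads:
  UDL 45: wL⁴/(8EI) = 10041/EI
  point load 88.8 at a = 1.62: Pa²(3L − a)/(6EI) = 694.5/EI
  δ_0 = 10735/EI
Flexibility coefficient — unit upward force at Q: δ_{QQ} = L³/(3EI) = 91.54/EI.
The prop prevents deflection at Q: R_Q = δ_0/δ_{QQ} = 10735/91.54 = 117.3 kN.
Vertical equilibrium: R_P = ΣP − R_Q = 381.3 − 117.3 = 264 kN.

R_P = 264 kN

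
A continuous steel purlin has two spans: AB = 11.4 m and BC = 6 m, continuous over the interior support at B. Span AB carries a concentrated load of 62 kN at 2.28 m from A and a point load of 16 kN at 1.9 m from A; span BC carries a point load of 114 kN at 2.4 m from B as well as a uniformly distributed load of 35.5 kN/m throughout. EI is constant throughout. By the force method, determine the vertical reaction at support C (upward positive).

R_C = 126.3 kN

Insert a hinge at B; M_B is the redundant, and each span becomes simply supported.
Discontinuity in slope at B on the released structure — sum the simple-span end rotations:
  span AB: point load 62 at a = 2.28: Pab(L + a)/(6LEI) = 257.8/EI
  span AB: point load 16 at a = 1.9: Pab(L + a)/(6LEI) = 56.16/EI
  span BC: point load 114 at a = 2.4: Pab(L + b)/(6LEI) = 262.7/EI
  span BC: UDL 35.5: wL³/(24EI) = 319.5/EI
  relative rotation θ_0 = (314 + 582.2)/EI = 896.2/EI
A unit hogging moment at B produces rotation L₁/(3EI) + L₂/(3EI) = 5.8/EI.
Compatibility: M_B·(L₁+L₂)/(3EI) = θ_0, giving M_B = 154.5 kN·m (hogging).
Span BC, ΣM about C: R_B^{BC}·6 = 1049 + 154.5, so R_B^{BC} = 200.7 kN and R_C = 327 − 200.7 = 126.3 kN.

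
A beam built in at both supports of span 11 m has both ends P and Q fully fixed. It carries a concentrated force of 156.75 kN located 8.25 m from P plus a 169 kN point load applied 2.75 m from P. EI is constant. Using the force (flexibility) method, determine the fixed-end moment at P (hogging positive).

Take the two fixed-end moments M_P, M_Q as redundants; the released structure is the simple span PQ.
Simple-span end rotations at P and Q under the given loads:
  at P: point load 156.75 at a = 8.25: Pab(L + b)/(6LEI) = 740.9/EI
  at Q: point load 156.75 at a = 8.25: Pab(L + a)/(6LEI) = 1037/EI
  at P: point load 169 at a = 2.75: Pab(L + b)/(6LEI) = 1118/EI
  at Q: point load 169 at a = 2.75: Pab(L + a)/(6LEI) = 798.8/EI
  θ_P0 = 1859/EI,  θ_Q0 = 1836/EI
Flexibility coefficients: a unit moment at one end gives L/(3EI) there and L/(6EI) at the far end, so f₁₁ = f₂₂ = 3.667/EI and f₁₂ = f₂₁ = 1.833/EI.
Compatibility — zero rotation at each built-in end:
  3.667 M_P + 1.833 M_Q = 1859
  1.833 M_P + 3.667 M_Q = 1836
Solving the pair gives M_P = 342.2 kN·m and M_Q = 329.6 kN·m (hogging).

M_P = 342.2 kN·m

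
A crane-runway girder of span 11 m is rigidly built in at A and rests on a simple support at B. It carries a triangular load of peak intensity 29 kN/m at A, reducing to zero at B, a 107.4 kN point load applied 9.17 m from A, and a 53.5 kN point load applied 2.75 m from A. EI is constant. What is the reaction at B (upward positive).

R_B = 117.3 kN

Release the roller at B. Primary structure: cantilever fixed at A.
Free-end deflection of the primary structure under the applied loading (downward +):
  triangular load, peak 29 at the fixed end: w₀L⁴/(30EI) = 14153/EI
  point load 107.4 at a = 9.17: Pa²(3L − a)/(6EI) = 35869/EI
  point load 53.5 at a = 2.75: Pa²(3L − a)/(6EI) = 2040/EI
  δ_0 = 52062/EI
Flexibility coefficient — unit upward force at B: δ_{BB} = L³/(3EI) = 443.7/EI.
Compatibility at B: δ_0 − R_B·δ_{BB} = 0, so R_B = 52062/443.7 = 117.3 kN.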